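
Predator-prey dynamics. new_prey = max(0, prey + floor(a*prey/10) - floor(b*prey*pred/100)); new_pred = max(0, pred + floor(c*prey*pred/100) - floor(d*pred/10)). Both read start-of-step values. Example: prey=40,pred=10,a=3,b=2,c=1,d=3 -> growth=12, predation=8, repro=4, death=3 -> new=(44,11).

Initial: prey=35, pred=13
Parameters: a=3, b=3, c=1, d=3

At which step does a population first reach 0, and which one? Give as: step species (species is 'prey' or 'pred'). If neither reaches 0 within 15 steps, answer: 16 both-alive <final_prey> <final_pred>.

Answer: 16 both-alive 39 7

Derivation:
Step 1: prey: 35+10-13=32; pred: 13+4-3=14
Step 2: prey: 32+9-13=28; pred: 14+4-4=14
Step 3: prey: 28+8-11=25; pred: 14+3-4=13
Step 4: prey: 25+7-9=23; pred: 13+3-3=13
Step 5: prey: 23+6-8=21; pred: 13+2-3=12
Step 6: prey: 21+6-7=20; pred: 12+2-3=11
Step 7: prey: 20+6-6=20; pred: 11+2-3=10
Step 8: prey: 20+6-6=20; pred: 10+2-3=9
Step 9: prey: 20+6-5=21; pred: 9+1-2=8
Step 10: prey: 21+6-5=22; pred: 8+1-2=7
Step 11: prey: 22+6-4=24; pred: 7+1-2=6
Step 12: prey: 24+7-4=27; pred: 6+1-1=6
Step 13: prey: 27+8-4=31; pred: 6+1-1=6
Step 14: prey: 31+9-5=35; pred: 6+1-1=6
Step 15: prey: 35+10-6=39; pred: 6+2-1=7
No extinction within 15 steps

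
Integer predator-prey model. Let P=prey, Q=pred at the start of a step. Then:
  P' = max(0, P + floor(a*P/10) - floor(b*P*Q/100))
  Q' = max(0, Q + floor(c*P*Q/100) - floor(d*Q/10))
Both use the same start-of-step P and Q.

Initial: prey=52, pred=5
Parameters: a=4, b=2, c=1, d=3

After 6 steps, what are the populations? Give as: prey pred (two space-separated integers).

Step 1: prey: 52+20-5=67; pred: 5+2-1=6
Step 2: prey: 67+26-8=85; pred: 6+4-1=9
Step 3: prey: 85+34-15=104; pred: 9+7-2=14
Step 4: prey: 104+41-29=116; pred: 14+14-4=24
Step 5: prey: 116+46-55=107; pred: 24+27-7=44
Step 6: prey: 107+42-94=55; pred: 44+47-13=78

Answer: 55 78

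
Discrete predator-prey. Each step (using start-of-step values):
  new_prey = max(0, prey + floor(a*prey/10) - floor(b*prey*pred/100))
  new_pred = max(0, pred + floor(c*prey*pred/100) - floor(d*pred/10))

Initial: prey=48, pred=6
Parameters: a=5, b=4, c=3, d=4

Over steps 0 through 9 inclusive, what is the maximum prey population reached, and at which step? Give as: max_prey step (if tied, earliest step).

Answer: 62 2

Derivation:
Step 1: prey: 48+24-11=61; pred: 6+8-2=12
Step 2: prey: 61+30-29=62; pred: 12+21-4=29
Step 3: prey: 62+31-71=22; pred: 29+53-11=71
Step 4: prey: 22+11-62=0; pred: 71+46-28=89
Step 5: prey: 0+0-0=0; pred: 89+0-35=54
Step 6: prey: 0+0-0=0; pred: 54+0-21=33
Step 7: prey: 0+0-0=0; pred: 33+0-13=20
Step 8: prey: 0+0-0=0; pred: 20+0-8=12
Step 9: prey: 0+0-0=0; pred: 12+0-4=8
Max prey = 62 at step 2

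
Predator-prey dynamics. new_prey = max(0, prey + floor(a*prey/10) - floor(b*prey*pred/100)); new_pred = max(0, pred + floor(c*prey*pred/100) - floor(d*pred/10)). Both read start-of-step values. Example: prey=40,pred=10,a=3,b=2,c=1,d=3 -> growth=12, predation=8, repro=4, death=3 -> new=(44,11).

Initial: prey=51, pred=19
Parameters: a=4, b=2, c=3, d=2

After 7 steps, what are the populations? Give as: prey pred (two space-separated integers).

Answer: 0 70

Derivation:
Step 1: prey: 51+20-19=52; pred: 19+29-3=45
Step 2: prey: 52+20-46=26; pred: 45+70-9=106
Step 3: prey: 26+10-55=0; pred: 106+82-21=167
Step 4: prey: 0+0-0=0; pred: 167+0-33=134
Step 5: prey: 0+0-0=0; pred: 134+0-26=108
Step 6: prey: 0+0-0=0; pred: 108+0-21=87
Step 7: prey: 0+0-0=0; pred: 87+0-17=70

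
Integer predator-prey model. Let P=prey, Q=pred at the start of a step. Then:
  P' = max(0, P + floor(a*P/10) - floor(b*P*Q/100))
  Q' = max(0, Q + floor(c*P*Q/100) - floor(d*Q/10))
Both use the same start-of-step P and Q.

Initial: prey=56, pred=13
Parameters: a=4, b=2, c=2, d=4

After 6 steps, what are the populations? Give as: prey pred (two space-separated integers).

Step 1: prey: 56+22-14=64; pred: 13+14-5=22
Step 2: prey: 64+25-28=61; pred: 22+28-8=42
Step 3: prey: 61+24-51=34; pred: 42+51-16=77
Step 4: prey: 34+13-52=0; pred: 77+52-30=99
Step 5: prey: 0+0-0=0; pred: 99+0-39=60
Step 6: prey: 0+0-0=0; pred: 60+0-24=36

Answer: 0 36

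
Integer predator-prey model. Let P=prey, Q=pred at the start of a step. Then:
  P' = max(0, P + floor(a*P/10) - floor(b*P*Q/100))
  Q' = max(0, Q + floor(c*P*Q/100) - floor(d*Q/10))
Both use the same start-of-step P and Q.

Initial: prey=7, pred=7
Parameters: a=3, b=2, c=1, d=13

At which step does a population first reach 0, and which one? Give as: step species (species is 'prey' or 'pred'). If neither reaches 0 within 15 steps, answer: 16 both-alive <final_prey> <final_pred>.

Step 1: prey: 7+2-0=9; pred: 7+0-9=0
First extinction: pred at step 1

Answer: 1 pred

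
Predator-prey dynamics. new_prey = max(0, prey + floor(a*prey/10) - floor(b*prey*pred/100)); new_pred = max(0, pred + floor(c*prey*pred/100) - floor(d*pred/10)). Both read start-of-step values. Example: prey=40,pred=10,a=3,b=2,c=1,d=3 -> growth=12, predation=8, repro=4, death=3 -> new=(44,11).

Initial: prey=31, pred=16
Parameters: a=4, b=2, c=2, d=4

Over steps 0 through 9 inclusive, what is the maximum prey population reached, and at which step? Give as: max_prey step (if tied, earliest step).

Step 1: prey: 31+12-9=34; pred: 16+9-6=19
Step 2: prey: 34+13-12=35; pred: 19+12-7=24
Step 3: prey: 35+14-16=33; pred: 24+16-9=31
Step 4: prey: 33+13-20=26; pred: 31+20-12=39
Step 5: prey: 26+10-20=16; pred: 39+20-15=44
Step 6: prey: 16+6-14=8; pred: 44+14-17=41
Step 7: prey: 8+3-6=5; pred: 41+6-16=31
Step 8: prey: 5+2-3=4; pred: 31+3-12=22
Step 9: prey: 4+1-1=4; pred: 22+1-8=15
Max prey = 35 at step 2

Answer: 35 2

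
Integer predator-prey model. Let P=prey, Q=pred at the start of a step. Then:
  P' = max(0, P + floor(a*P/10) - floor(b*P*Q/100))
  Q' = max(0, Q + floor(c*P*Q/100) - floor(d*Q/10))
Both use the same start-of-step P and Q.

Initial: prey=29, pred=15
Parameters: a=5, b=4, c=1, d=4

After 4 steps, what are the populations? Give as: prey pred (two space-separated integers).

Answer: 32 8

Derivation:
Step 1: prey: 29+14-17=26; pred: 15+4-6=13
Step 2: prey: 26+13-13=26; pred: 13+3-5=11
Step 3: prey: 26+13-11=28; pred: 11+2-4=9
Step 4: prey: 28+14-10=32; pred: 9+2-3=8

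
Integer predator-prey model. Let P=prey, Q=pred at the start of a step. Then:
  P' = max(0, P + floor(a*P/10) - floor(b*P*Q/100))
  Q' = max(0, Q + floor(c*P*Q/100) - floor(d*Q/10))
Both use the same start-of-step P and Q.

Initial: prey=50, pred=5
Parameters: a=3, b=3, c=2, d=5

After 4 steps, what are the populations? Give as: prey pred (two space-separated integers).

Answer: 34 37

Derivation:
Step 1: prey: 50+15-7=58; pred: 5+5-2=8
Step 2: prey: 58+17-13=62; pred: 8+9-4=13
Step 3: prey: 62+18-24=56; pred: 13+16-6=23
Step 4: prey: 56+16-38=34; pred: 23+25-11=37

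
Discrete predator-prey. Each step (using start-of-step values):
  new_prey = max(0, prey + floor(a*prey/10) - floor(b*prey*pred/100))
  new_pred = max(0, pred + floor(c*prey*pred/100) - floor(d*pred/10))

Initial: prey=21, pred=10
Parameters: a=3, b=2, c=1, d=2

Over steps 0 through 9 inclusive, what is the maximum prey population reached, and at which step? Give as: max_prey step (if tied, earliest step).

Step 1: prey: 21+6-4=23; pred: 10+2-2=10
Step 2: prey: 23+6-4=25; pred: 10+2-2=10
Step 3: prey: 25+7-5=27; pred: 10+2-2=10
Step 4: prey: 27+8-5=30; pred: 10+2-2=10
Step 5: prey: 30+9-6=33; pred: 10+3-2=11
Step 6: prey: 33+9-7=35; pred: 11+3-2=12
Step 7: prey: 35+10-8=37; pred: 12+4-2=14
Step 8: prey: 37+11-10=38; pred: 14+5-2=17
Step 9: prey: 38+11-12=37; pred: 17+6-3=20
Max prey = 38 at step 8

Answer: 38 8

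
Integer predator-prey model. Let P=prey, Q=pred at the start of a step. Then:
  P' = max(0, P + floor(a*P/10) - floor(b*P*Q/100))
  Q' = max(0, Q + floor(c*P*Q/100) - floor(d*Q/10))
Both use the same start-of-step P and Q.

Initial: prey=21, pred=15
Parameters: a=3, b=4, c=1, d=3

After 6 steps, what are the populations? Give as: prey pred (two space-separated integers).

Step 1: prey: 21+6-12=15; pred: 15+3-4=14
Step 2: prey: 15+4-8=11; pred: 14+2-4=12
Step 3: prey: 11+3-5=9; pred: 12+1-3=10
Step 4: prey: 9+2-3=8; pred: 10+0-3=7
Step 5: prey: 8+2-2=8; pred: 7+0-2=5
Step 6: prey: 8+2-1=9; pred: 5+0-1=4

Answer: 9 4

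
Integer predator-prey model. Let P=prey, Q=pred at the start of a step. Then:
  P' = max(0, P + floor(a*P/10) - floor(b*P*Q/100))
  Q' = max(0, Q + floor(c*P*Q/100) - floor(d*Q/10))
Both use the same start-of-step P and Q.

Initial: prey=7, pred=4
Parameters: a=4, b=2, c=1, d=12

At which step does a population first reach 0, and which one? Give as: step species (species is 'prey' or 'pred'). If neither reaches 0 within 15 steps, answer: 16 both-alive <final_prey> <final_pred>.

Step 1: prey: 7+2-0=9; pred: 4+0-4=0
First extinction: pred at step 1

Answer: 1 pred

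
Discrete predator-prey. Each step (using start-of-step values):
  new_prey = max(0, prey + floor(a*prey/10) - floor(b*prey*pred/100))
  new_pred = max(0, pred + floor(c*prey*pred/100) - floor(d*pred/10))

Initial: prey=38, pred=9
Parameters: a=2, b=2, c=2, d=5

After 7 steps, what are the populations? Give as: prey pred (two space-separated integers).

Answer: 14 19

Derivation:
Step 1: prey: 38+7-6=39; pred: 9+6-4=11
Step 2: prey: 39+7-8=38; pred: 11+8-5=14
Step 3: prey: 38+7-10=35; pred: 14+10-7=17
Step 4: prey: 35+7-11=31; pred: 17+11-8=20
Step 5: prey: 31+6-12=25; pred: 20+12-10=22
Step 6: prey: 25+5-11=19; pred: 22+11-11=22
Step 7: prey: 19+3-8=14; pred: 22+8-11=19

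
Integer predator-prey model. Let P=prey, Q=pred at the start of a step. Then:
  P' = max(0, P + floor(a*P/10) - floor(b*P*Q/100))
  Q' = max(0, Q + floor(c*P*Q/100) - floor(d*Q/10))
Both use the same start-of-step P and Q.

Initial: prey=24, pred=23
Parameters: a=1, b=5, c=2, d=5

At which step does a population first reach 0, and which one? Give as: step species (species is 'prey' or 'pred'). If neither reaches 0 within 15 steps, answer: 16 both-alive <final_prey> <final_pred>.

Step 1: prey: 24+2-27=0; pred: 23+11-11=23
First extinction: prey at step 1

Answer: 1 prey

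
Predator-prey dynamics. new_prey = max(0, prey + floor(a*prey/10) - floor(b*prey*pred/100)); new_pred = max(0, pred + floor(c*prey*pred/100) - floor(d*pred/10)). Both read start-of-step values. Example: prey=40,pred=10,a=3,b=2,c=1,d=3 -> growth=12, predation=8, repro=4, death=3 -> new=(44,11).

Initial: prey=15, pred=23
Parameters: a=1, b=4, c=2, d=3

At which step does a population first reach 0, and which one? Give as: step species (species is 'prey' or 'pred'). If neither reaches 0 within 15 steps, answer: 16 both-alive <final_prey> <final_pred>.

Answer: 16 both-alive 1 3

Derivation:
Step 1: prey: 15+1-13=3; pred: 23+6-6=23
Step 2: prey: 3+0-2=1; pred: 23+1-6=18
Step 3: prey: 1+0-0=1; pred: 18+0-5=13
Step 4: prey: 1+0-0=1; pred: 13+0-3=10
Step 5: prey: 1+0-0=1; pred: 10+0-3=7
Step 6: prey: 1+0-0=1; pred: 7+0-2=5
Step 7: prey: 1+0-0=1; pred: 5+0-1=4
Step 8: prey: 1+0-0=1; pred: 4+0-1=3
Step 9: prey: 1+0-0=1; pred: 3+0-0=3
Steps 10-15: state stable at prey=1, pred=3 (no change)
No extinction within 15 steps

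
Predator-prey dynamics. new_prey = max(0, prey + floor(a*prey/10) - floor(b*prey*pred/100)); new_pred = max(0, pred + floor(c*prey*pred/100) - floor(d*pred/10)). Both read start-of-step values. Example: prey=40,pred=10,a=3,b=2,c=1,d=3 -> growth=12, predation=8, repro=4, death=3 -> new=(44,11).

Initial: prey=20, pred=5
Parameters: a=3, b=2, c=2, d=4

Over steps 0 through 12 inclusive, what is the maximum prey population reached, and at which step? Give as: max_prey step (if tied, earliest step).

Answer: 56 7

Derivation:
Step 1: prey: 20+6-2=24; pred: 5+2-2=5
Step 2: prey: 24+7-2=29; pred: 5+2-2=5
Step 3: prey: 29+8-2=35; pred: 5+2-2=5
Step 4: prey: 35+10-3=42; pred: 5+3-2=6
Step 5: prey: 42+12-5=49; pred: 6+5-2=9
Step 6: prey: 49+14-8=55; pred: 9+8-3=14
Step 7: prey: 55+16-15=56; pred: 14+15-5=24
Step 8: prey: 56+16-26=46; pred: 24+26-9=41
Step 9: prey: 46+13-37=22; pred: 41+37-16=62
Step 10: prey: 22+6-27=1; pred: 62+27-24=65
Step 11: prey: 1+0-1=0; pred: 65+1-26=40
Step 12: prey: 0+0-0=0; pred: 40+0-16=24
Max prey = 56 at step 7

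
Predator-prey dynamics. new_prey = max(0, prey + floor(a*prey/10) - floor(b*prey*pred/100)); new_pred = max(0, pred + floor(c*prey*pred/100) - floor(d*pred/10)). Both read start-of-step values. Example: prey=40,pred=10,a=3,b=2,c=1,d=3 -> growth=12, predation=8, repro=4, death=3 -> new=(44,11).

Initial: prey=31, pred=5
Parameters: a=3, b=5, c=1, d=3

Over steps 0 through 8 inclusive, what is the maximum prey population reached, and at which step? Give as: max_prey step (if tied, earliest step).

Step 1: prey: 31+9-7=33; pred: 5+1-1=5
Step 2: prey: 33+9-8=34; pred: 5+1-1=5
Step 3: prey: 34+10-8=36; pred: 5+1-1=5
Step 4: prey: 36+10-9=37; pred: 5+1-1=5
Step 5: prey: 37+11-9=39; pred: 5+1-1=5
Step 6: prey: 39+11-9=41; pred: 5+1-1=5
Step 7: prey: 41+12-10=43; pred: 5+2-1=6
Step 8: prey: 43+12-12=43; pred: 6+2-1=7
Max prey = 43 at step 7

Answer: 43 7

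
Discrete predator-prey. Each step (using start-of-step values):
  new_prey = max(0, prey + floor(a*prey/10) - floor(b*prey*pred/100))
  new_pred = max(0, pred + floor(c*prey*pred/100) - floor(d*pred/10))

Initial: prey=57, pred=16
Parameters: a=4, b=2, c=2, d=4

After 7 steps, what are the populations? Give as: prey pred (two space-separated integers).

Step 1: prey: 57+22-18=61; pred: 16+18-6=28
Step 2: prey: 61+24-34=51; pred: 28+34-11=51
Step 3: prey: 51+20-52=19; pred: 51+52-20=83
Step 4: prey: 19+7-31=0; pred: 83+31-33=81
Step 5: prey: 0+0-0=0; pred: 81+0-32=49
Step 6: prey: 0+0-0=0; pred: 49+0-19=30
Step 7: prey: 0+0-0=0; pred: 30+0-12=18

Answer: 0 18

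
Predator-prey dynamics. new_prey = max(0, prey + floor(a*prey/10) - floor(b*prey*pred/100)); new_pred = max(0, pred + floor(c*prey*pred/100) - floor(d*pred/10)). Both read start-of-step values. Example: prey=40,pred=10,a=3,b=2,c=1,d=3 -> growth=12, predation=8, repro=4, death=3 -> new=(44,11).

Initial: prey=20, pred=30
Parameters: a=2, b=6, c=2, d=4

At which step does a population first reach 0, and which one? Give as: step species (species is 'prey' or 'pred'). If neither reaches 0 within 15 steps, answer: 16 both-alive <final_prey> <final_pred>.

Answer: 1 prey

Derivation:
Step 1: prey: 20+4-36=0; pred: 30+12-12=30
First extinction: prey at step 1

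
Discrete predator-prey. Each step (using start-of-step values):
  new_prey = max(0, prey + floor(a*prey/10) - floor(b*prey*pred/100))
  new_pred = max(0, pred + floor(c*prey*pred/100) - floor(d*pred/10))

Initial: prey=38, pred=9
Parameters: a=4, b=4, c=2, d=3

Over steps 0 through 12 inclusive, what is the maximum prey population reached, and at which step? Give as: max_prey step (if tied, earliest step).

Answer: 40 1

Derivation:
Step 1: prey: 38+15-13=40; pred: 9+6-2=13
Step 2: prey: 40+16-20=36; pred: 13+10-3=20
Step 3: prey: 36+14-28=22; pred: 20+14-6=28
Step 4: prey: 22+8-24=6; pred: 28+12-8=32
Step 5: prey: 6+2-7=1; pred: 32+3-9=26
Step 6: prey: 1+0-1=0; pred: 26+0-7=19
Step 7: prey: 0+0-0=0; pred: 19+0-5=14
Step 8: prey: 0+0-0=0; pred: 14+0-4=10
Step 9: prey: 0+0-0=0; pred: 10+0-3=7
Step 10: prey: 0+0-0=0; pred: 7+0-2=5
Step 11: prey: 0+0-0=0; pred: 5+0-1=4
Step 12: prey: 0+0-0=0; pred: 4+0-1=3
Max prey = 40 at step 1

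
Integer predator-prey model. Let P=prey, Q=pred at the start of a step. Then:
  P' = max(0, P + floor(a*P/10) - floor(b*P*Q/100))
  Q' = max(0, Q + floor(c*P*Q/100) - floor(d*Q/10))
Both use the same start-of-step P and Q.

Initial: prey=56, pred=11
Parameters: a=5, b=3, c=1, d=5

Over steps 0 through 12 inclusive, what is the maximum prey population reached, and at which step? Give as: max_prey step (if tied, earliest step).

Answer: 87 4

Derivation:
Step 1: prey: 56+28-18=66; pred: 11+6-5=12
Step 2: prey: 66+33-23=76; pred: 12+7-6=13
Step 3: prey: 76+38-29=85; pred: 13+9-6=16
Step 4: prey: 85+42-40=87; pred: 16+13-8=21
Step 5: prey: 87+43-54=76; pred: 21+18-10=29
Step 6: prey: 76+38-66=48; pred: 29+22-14=37
Step 7: prey: 48+24-53=19; pred: 37+17-18=36
Step 8: prey: 19+9-20=8; pred: 36+6-18=24
Step 9: prey: 8+4-5=7; pred: 24+1-12=13
Step 10: prey: 7+3-2=8; pred: 13+0-6=7
Step 11: prey: 8+4-1=11; pred: 7+0-3=4
Step 12: prey: 11+5-1=15; pred: 4+0-2=2
Max prey = 87 at step 4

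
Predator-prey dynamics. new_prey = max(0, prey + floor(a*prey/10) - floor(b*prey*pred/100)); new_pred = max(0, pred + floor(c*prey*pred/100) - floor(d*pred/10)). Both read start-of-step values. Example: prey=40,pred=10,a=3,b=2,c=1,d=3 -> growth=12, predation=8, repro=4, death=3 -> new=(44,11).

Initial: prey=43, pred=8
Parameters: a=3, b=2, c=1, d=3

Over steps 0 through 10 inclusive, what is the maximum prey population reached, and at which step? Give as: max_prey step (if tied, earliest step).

Step 1: prey: 43+12-6=49; pred: 8+3-2=9
Step 2: prey: 49+14-8=55; pred: 9+4-2=11
Step 3: prey: 55+16-12=59; pred: 11+6-3=14
Step 4: prey: 59+17-16=60; pred: 14+8-4=18
Step 5: prey: 60+18-21=57; pred: 18+10-5=23
Step 6: prey: 57+17-26=48; pred: 23+13-6=30
Step 7: prey: 48+14-28=34; pred: 30+14-9=35
Step 8: prey: 34+10-23=21; pred: 35+11-10=36
Step 9: prey: 21+6-15=12; pred: 36+7-10=33
Step 10: prey: 12+3-7=8; pred: 33+3-9=27
Max prey = 60 at step 4

Answer: 60 4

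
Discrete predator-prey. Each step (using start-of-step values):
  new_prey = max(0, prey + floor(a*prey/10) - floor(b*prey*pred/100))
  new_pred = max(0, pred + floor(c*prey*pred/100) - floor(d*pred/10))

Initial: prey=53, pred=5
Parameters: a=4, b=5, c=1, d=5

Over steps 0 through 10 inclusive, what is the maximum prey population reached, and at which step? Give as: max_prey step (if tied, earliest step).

Answer: 81 4

Derivation:
Step 1: prey: 53+21-13=61; pred: 5+2-2=5
Step 2: prey: 61+24-15=70; pred: 5+3-2=6
Step 3: prey: 70+28-21=77; pred: 6+4-3=7
Step 4: prey: 77+30-26=81; pred: 7+5-3=9
Step 5: prey: 81+32-36=77; pred: 9+7-4=12
Step 6: prey: 77+30-46=61; pred: 12+9-6=15
Step 7: prey: 61+24-45=40; pred: 15+9-7=17
Step 8: prey: 40+16-34=22; pred: 17+6-8=15
Step 9: prey: 22+8-16=14; pred: 15+3-7=11
Step 10: prey: 14+5-7=12; pred: 11+1-5=7
Max prey = 81 at step 4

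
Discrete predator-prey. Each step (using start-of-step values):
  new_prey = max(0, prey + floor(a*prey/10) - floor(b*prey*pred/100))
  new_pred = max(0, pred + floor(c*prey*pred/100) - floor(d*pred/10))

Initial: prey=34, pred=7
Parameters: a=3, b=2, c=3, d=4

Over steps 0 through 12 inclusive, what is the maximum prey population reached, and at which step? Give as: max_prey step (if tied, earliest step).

Answer: 43 2

Derivation:
Step 1: prey: 34+10-4=40; pred: 7+7-2=12
Step 2: prey: 40+12-9=43; pred: 12+14-4=22
Step 3: prey: 43+12-18=37; pred: 22+28-8=42
Step 4: prey: 37+11-31=17; pred: 42+46-16=72
Step 5: prey: 17+5-24=0; pred: 72+36-28=80
Step 6: prey: 0+0-0=0; pred: 80+0-32=48
Step 7: prey: 0+0-0=0; pred: 48+0-19=29
Step 8: prey: 0+0-0=0; pred: 29+0-11=18
Step 9: prey: 0+0-0=0; pred: 18+0-7=11
Step 10: prey: 0+0-0=0; pred: 11+0-4=7
Step 11: prey: 0+0-0=0; pred: 7+0-2=5
Step 12: prey: 0+0-0=0; pred: 5+0-2=3
Max prey = 43 at step 2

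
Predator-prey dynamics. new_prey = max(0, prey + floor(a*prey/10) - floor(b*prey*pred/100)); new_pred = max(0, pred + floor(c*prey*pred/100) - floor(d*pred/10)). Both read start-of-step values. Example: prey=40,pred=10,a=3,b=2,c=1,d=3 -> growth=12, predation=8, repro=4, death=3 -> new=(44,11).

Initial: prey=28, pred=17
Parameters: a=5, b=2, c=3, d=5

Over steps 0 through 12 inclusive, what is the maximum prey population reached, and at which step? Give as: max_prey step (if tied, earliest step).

Answer: 34 2

Derivation:
Step 1: prey: 28+14-9=33; pred: 17+14-8=23
Step 2: prey: 33+16-15=34; pred: 23+22-11=34
Step 3: prey: 34+17-23=28; pred: 34+34-17=51
Step 4: prey: 28+14-28=14; pred: 51+42-25=68
Step 5: prey: 14+7-19=2; pred: 68+28-34=62
Step 6: prey: 2+1-2=1; pred: 62+3-31=34
Step 7: prey: 1+0-0=1; pred: 34+1-17=18
Step 8: prey: 1+0-0=1; pred: 18+0-9=9
Step 9: prey: 1+0-0=1; pred: 9+0-4=5
Step 10: prey: 1+0-0=1; pred: 5+0-2=3
Step 11: prey: 1+0-0=1; pred: 3+0-1=2
Step 12: prey: 1+0-0=1; pred: 2+0-1=1
Max prey = 34 at step 2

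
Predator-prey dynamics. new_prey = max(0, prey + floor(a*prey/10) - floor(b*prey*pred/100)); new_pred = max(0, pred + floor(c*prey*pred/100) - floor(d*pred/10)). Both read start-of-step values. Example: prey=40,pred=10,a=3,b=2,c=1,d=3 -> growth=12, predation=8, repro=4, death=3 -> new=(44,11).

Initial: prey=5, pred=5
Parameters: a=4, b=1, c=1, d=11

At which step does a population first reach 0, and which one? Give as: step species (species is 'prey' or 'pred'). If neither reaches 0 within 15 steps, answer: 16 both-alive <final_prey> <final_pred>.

Step 1: prey: 5+2-0=7; pred: 5+0-5=0
First extinction: pred at step 1

Answer: 1 pred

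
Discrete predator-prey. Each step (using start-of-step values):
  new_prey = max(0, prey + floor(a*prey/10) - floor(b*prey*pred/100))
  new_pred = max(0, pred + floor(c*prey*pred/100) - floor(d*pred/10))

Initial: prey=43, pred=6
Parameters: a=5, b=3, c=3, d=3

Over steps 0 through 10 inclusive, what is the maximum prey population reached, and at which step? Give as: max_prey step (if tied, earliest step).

Answer: 65 2

Derivation:
Step 1: prey: 43+21-7=57; pred: 6+7-1=12
Step 2: prey: 57+28-20=65; pred: 12+20-3=29
Step 3: prey: 65+32-56=41; pred: 29+56-8=77
Step 4: prey: 41+20-94=0; pred: 77+94-23=148
Step 5: prey: 0+0-0=0; pred: 148+0-44=104
Step 6: prey: 0+0-0=0; pred: 104+0-31=73
Step 7: prey: 0+0-0=0; pred: 73+0-21=52
Step 8: prey: 0+0-0=0; pred: 52+0-15=37
Step 9: prey: 0+0-0=0; pred: 37+0-11=26
Step 10: prey: 0+0-0=0; pred: 26+0-7=19
Max prey = 65 at step 2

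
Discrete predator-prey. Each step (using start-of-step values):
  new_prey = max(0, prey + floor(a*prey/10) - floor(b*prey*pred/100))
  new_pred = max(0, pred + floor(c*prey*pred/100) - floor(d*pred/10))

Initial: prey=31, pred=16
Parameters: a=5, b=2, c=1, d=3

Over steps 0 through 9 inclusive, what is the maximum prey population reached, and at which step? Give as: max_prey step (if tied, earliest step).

Step 1: prey: 31+15-9=37; pred: 16+4-4=16
Step 2: prey: 37+18-11=44; pred: 16+5-4=17
Step 3: prey: 44+22-14=52; pred: 17+7-5=19
Step 4: prey: 52+26-19=59; pred: 19+9-5=23
Step 5: prey: 59+29-27=61; pred: 23+13-6=30
Step 6: prey: 61+30-36=55; pred: 30+18-9=39
Step 7: prey: 55+27-42=40; pred: 39+21-11=49
Step 8: prey: 40+20-39=21; pred: 49+19-14=54
Step 9: prey: 21+10-22=9; pred: 54+11-16=49
Max prey = 61 at step 5

Answer: 61 5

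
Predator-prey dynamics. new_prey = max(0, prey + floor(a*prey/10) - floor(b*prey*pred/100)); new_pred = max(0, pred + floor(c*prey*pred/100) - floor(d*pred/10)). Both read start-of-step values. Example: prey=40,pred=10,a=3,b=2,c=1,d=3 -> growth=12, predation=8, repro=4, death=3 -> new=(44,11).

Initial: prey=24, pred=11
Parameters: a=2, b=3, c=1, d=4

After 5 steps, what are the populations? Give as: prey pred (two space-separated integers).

Step 1: prey: 24+4-7=21; pred: 11+2-4=9
Step 2: prey: 21+4-5=20; pred: 9+1-3=7
Step 3: prey: 20+4-4=20; pred: 7+1-2=6
Step 4: prey: 20+4-3=21; pred: 6+1-2=5
Step 5: prey: 21+4-3=22; pred: 5+1-2=4

Answer: 22 4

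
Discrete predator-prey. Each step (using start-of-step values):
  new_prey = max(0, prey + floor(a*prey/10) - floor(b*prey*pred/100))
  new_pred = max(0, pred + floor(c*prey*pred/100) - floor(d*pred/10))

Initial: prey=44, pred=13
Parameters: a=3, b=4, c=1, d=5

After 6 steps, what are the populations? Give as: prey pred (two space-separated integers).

Answer: 32 3

Derivation:
Step 1: prey: 44+13-22=35; pred: 13+5-6=12
Step 2: prey: 35+10-16=29; pred: 12+4-6=10
Step 3: prey: 29+8-11=26; pred: 10+2-5=7
Step 4: prey: 26+7-7=26; pred: 7+1-3=5
Step 5: prey: 26+7-5=28; pred: 5+1-2=4
Step 6: prey: 28+8-4=32; pred: 4+1-2=3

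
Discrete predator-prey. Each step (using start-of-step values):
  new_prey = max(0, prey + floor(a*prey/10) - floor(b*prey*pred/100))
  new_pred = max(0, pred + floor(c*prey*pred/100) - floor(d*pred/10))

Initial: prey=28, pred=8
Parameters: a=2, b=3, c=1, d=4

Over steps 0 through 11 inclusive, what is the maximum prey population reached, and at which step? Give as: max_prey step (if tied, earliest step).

Answer: 49 11

Derivation:
Step 1: prey: 28+5-6=27; pred: 8+2-3=7
Step 2: prey: 27+5-5=27; pred: 7+1-2=6
Step 3: prey: 27+5-4=28; pred: 6+1-2=5
Step 4: prey: 28+5-4=29; pred: 5+1-2=4
Step 5: prey: 29+5-3=31; pred: 4+1-1=4
Step 6: prey: 31+6-3=34; pred: 4+1-1=4
Step 7: prey: 34+6-4=36; pred: 4+1-1=4
Step 8: prey: 36+7-4=39; pred: 4+1-1=4
Step 9: prey: 39+7-4=42; pred: 4+1-1=4
Step 10: prey: 42+8-5=45; pred: 4+1-1=4
Step 11: prey: 45+9-5=49; pred: 4+1-1=4
Max prey = 49 at step 11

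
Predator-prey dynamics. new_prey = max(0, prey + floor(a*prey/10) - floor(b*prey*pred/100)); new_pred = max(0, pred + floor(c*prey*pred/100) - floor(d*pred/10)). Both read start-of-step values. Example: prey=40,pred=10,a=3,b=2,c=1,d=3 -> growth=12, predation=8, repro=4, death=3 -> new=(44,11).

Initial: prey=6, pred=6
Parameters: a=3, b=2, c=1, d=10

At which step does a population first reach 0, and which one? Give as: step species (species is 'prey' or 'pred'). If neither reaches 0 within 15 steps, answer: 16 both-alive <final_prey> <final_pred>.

Answer: 1 pred

Derivation:
Step 1: prey: 6+1-0=7; pred: 6+0-6=0
First extinction: pred at step 1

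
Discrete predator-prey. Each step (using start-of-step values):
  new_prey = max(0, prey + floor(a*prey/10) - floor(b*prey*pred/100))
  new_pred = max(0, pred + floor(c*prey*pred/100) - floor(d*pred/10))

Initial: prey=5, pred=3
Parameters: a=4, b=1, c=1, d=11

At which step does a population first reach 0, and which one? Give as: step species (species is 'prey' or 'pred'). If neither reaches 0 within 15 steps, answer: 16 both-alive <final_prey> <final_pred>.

Step 1: prey: 5+2-0=7; pred: 3+0-3=0
First extinction: pred at step 1

Answer: 1 pred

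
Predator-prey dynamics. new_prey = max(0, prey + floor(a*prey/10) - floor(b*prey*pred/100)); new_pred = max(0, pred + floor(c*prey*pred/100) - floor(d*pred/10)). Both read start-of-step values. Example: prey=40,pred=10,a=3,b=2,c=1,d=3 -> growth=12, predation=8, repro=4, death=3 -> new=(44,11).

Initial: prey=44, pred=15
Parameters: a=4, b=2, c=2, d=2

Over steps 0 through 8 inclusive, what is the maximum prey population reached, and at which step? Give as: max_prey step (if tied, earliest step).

Answer: 48 1

Derivation:
Step 1: prey: 44+17-13=48; pred: 15+13-3=25
Step 2: prey: 48+19-24=43; pred: 25+24-5=44
Step 3: prey: 43+17-37=23; pred: 44+37-8=73
Step 4: prey: 23+9-33=0; pred: 73+33-14=92
Step 5: prey: 0+0-0=0; pred: 92+0-18=74
Step 6: prey: 0+0-0=0; pred: 74+0-14=60
Step 7: prey: 0+0-0=0; pred: 60+0-12=48
Step 8: prey: 0+0-0=0; pred: 48+0-9=39
Max prey = 48 at step 1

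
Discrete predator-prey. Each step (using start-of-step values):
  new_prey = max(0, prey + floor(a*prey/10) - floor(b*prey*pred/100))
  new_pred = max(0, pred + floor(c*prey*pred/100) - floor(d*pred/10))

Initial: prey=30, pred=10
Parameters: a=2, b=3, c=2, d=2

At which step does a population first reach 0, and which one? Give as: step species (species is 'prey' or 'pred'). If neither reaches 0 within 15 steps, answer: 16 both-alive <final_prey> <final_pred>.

Answer: 16 both-alive 1 4

Derivation:
Step 1: prey: 30+6-9=27; pred: 10+6-2=14
Step 2: prey: 27+5-11=21; pred: 14+7-2=19
Step 3: prey: 21+4-11=14; pred: 19+7-3=23
Step 4: prey: 14+2-9=7; pred: 23+6-4=25
Step 5: prey: 7+1-5=3; pred: 25+3-5=23
Step 6: prey: 3+0-2=1; pred: 23+1-4=20
Step 7: prey: 1+0-0=1; pred: 20+0-4=16
Step 8: prey: 1+0-0=1; pred: 16+0-3=13
Step 9: prey: 1+0-0=1; pred: 13+0-2=11
Step 10: prey: 1+0-0=1; pred: 11+0-2=9
Step 11: prey: 1+0-0=1; pred: 9+0-1=8
Step 12: prey: 1+0-0=1; pred: 8+0-1=7
Step 13: prey: 1+0-0=1; pred: 7+0-1=6
Step 14: prey: 1+0-0=1; pred: 6+0-1=5
Step 15: prey: 1+0-0=1; pred: 5+0-1=4
No extinction within 15 steps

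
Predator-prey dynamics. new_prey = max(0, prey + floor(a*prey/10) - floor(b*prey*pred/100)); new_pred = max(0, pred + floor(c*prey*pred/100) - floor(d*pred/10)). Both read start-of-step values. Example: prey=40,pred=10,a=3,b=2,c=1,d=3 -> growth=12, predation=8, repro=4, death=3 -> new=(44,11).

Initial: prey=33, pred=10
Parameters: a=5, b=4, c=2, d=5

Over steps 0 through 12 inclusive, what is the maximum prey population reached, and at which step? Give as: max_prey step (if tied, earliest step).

Step 1: prey: 33+16-13=36; pred: 10+6-5=11
Step 2: prey: 36+18-15=39; pred: 11+7-5=13
Step 3: prey: 39+19-20=38; pred: 13+10-6=17
Step 4: prey: 38+19-25=32; pred: 17+12-8=21
Step 5: prey: 32+16-26=22; pred: 21+13-10=24
Step 6: prey: 22+11-21=12; pred: 24+10-12=22
Step 7: prey: 12+6-10=8; pred: 22+5-11=16
Step 8: prey: 8+4-5=7; pred: 16+2-8=10
Step 9: prey: 7+3-2=8; pred: 10+1-5=6
Step 10: prey: 8+4-1=11; pred: 6+0-3=3
Step 11: prey: 11+5-1=15; pred: 3+0-1=2
Step 12: prey: 15+7-1=21; pred: 2+0-1=1
Max prey = 39 at step 2

Answer: 39 2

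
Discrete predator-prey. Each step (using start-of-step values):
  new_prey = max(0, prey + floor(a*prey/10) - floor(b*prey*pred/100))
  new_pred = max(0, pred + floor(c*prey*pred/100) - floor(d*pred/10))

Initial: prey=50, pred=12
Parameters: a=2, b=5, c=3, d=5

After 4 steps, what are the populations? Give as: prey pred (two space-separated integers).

Step 1: prey: 50+10-30=30; pred: 12+18-6=24
Step 2: prey: 30+6-36=0; pred: 24+21-12=33
Step 3: prey: 0+0-0=0; pred: 33+0-16=17
Step 4: prey: 0+0-0=0; pred: 17+0-8=9

Answer: 0 9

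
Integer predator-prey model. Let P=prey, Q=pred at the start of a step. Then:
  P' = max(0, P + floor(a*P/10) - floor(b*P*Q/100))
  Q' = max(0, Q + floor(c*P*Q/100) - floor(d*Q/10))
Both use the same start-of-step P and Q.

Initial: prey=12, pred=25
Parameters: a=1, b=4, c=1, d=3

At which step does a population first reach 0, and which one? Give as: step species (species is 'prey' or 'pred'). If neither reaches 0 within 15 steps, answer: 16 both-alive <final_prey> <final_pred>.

Step 1: prey: 12+1-12=1; pred: 25+3-7=21
Step 2: prey: 1+0-0=1; pred: 21+0-6=15
Step 3: prey: 1+0-0=1; pred: 15+0-4=11
Step 4: prey: 1+0-0=1; pred: 11+0-3=8
Step 5: prey: 1+0-0=1; pred: 8+0-2=6
Step 6: prey: 1+0-0=1; pred: 6+0-1=5
Step 7: prey: 1+0-0=1; pred: 5+0-1=4
Step 8: prey: 1+0-0=1; pred: 4+0-1=3
Step 9: prey: 1+0-0=1; pred: 3+0-0=3
Steps 10-15: state stable at prey=1, pred=3 (no change)
No extinction within 15 steps

Answer: 16 both-alive 1 3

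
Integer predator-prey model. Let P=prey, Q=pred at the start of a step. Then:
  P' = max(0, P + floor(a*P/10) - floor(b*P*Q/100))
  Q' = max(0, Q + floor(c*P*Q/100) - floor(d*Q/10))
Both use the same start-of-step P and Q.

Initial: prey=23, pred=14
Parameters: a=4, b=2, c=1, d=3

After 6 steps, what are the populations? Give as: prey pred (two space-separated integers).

Answer: 50 17

Derivation:
Step 1: prey: 23+9-6=26; pred: 14+3-4=13
Step 2: prey: 26+10-6=30; pred: 13+3-3=13
Step 3: prey: 30+12-7=35; pred: 13+3-3=13
Step 4: prey: 35+14-9=40; pred: 13+4-3=14
Step 5: prey: 40+16-11=45; pred: 14+5-4=15
Step 6: prey: 45+18-13=50; pred: 15+6-4=17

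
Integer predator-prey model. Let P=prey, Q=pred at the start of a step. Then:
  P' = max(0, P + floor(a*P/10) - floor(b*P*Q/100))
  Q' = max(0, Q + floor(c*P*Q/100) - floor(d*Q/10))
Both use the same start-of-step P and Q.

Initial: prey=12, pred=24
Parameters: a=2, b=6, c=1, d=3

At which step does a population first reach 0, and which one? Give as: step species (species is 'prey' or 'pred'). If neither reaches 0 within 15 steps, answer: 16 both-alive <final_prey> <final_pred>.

Step 1: prey: 12+2-17=0; pred: 24+2-7=19
First extinction: prey at step 1

Answer: 1 prey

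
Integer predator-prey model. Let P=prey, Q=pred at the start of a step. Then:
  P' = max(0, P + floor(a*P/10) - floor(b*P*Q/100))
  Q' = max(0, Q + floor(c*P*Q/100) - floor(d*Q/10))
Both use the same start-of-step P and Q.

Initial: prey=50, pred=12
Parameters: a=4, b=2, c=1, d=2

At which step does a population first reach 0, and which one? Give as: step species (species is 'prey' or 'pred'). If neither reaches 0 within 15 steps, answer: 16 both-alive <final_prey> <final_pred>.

Step 1: prey: 50+20-12=58; pred: 12+6-2=16
Step 2: prey: 58+23-18=63; pred: 16+9-3=22
Step 3: prey: 63+25-27=61; pred: 22+13-4=31
Step 4: prey: 61+24-37=48; pred: 31+18-6=43
Step 5: prey: 48+19-41=26; pred: 43+20-8=55
Step 6: prey: 26+10-28=8; pred: 55+14-11=58
Step 7: prey: 8+3-9=2; pred: 58+4-11=51
Step 8: prey: 2+0-2=0; pred: 51+1-10=42
First extinction: prey at step 8

Answer: 8 prey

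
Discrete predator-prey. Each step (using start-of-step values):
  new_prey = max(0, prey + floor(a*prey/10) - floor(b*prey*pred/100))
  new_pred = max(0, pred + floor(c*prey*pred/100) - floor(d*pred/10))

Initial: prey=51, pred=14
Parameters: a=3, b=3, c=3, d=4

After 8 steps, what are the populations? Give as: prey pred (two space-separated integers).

Step 1: prey: 51+15-21=45; pred: 14+21-5=30
Step 2: prey: 45+13-40=18; pred: 30+40-12=58
Step 3: prey: 18+5-31=0; pred: 58+31-23=66
Step 4: prey: 0+0-0=0; pred: 66+0-26=40
Step 5: prey: 0+0-0=0; pred: 40+0-16=24
Step 6: prey: 0+0-0=0; pred: 24+0-9=15
Step 7: prey: 0+0-0=0; pred: 15+0-6=9
Step 8: prey: 0+0-0=0; pred: 9+0-3=6

Answer: 0 6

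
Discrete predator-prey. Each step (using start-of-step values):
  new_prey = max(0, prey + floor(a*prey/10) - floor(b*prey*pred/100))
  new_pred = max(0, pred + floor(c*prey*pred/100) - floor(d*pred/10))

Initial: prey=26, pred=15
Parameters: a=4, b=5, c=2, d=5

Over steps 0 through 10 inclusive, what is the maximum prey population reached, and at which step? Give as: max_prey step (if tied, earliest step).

Answer: 35 10

Derivation:
Step 1: prey: 26+10-19=17; pred: 15+7-7=15
Step 2: prey: 17+6-12=11; pred: 15+5-7=13
Step 3: prey: 11+4-7=8; pred: 13+2-6=9
Step 4: prey: 8+3-3=8; pred: 9+1-4=6
Step 5: prey: 8+3-2=9; pred: 6+0-3=3
Step 6: prey: 9+3-1=11; pred: 3+0-1=2
Step 7: prey: 11+4-1=14; pred: 2+0-1=1
Step 8: prey: 14+5-0=19; pred: 1+0-0=1
Step 9: prey: 19+7-0=26; pred: 1+0-0=1
Step 10: prey: 26+10-1=35; pred: 1+0-0=1
Max prey = 35 at step 10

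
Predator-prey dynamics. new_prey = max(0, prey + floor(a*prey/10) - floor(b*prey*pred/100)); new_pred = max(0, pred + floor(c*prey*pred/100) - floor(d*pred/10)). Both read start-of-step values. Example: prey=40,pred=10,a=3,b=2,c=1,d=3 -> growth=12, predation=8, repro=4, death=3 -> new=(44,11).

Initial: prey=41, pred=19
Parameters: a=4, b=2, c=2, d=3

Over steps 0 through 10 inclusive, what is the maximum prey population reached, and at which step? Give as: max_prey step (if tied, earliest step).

Answer: 42 1

Derivation:
Step 1: prey: 41+16-15=42; pred: 19+15-5=29
Step 2: prey: 42+16-24=34; pred: 29+24-8=45
Step 3: prey: 34+13-30=17; pred: 45+30-13=62
Step 4: prey: 17+6-21=2; pred: 62+21-18=65
Step 5: prey: 2+0-2=0; pred: 65+2-19=48
Step 6: prey: 0+0-0=0; pred: 48+0-14=34
Step 7: prey: 0+0-0=0; pred: 34+0-10=24
Step 8: prey: 0+0-0=0; pred: 24+0-7=17
Step 9: prey: 0+0-0=0; pred: 17+0-5=12
Step 10: prey: 0+0-0=0; pred: 12+0-3=9
Max prey = 42 at step 1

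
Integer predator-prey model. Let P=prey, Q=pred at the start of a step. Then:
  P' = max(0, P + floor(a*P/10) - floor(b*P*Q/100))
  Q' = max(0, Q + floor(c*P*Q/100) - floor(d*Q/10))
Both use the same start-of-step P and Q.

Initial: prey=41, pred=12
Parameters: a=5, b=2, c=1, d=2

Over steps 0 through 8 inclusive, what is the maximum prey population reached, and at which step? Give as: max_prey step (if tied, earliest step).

Step 1: prey: 41+20-9=52; pred: 12+4-2=14
Step 2: prey: 52+26-14=64; pred: 14+7-2=19
Step 3: prey: 64+32-24=72; pred: 19+12-3=28
Step 4: prey: 72+36-40=68; pred: 28+20-5=43
Step 5: prey: 68+34-58=44; pred: 43+29-8=64
Step 6: prey: 44+22-56=10; pred: 64+28-12=80
Step 7: prey: 10+5-16=0; pred: 80+8-16=72
Step 8: prey: 0+0-0=0; pred: 72+0-14=58
Max prey = 72 at step 3

Answer: 72 3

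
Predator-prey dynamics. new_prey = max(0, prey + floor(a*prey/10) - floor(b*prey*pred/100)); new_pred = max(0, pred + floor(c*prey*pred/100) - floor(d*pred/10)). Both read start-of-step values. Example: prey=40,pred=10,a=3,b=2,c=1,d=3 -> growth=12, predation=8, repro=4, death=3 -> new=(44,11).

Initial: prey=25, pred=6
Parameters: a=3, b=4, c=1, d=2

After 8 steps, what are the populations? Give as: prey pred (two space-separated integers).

Step 1: prey: 25+7-6=26; pred: 6+1-1=6
Step 2: prey: 26+7-6=27; pred: 6+1-1=6
Step 3: prey: 27+8-6=29; pred: 6+1-1=6
Step 4: prey: 29+8-6=31; pred: 6+1-1=6
Step 5: prey: 31+9-7=33; pred: 6+1-1=6
Step 6: prey: 33+9-7=35; pred: 6+1-1=6
Step 7: prey: 35+10-8=37; pred: 6+2-1=7
Step 8: prey: 37+11-10=38; pred: 7+2-1=8

Answer: 38 8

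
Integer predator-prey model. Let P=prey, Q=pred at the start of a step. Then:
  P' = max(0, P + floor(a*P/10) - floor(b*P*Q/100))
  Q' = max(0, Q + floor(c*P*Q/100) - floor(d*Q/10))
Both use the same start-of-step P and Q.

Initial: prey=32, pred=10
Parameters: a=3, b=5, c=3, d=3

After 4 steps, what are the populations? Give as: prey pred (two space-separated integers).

Answer: 0 18

Derivation:
Step 1: prey: 32+9-16=25; pred: 10+9-3=16
Step 2: prey: 25+7-20=12; pred: 16+12-4=24
Step 3: prey: 12+3-14=1; pred: 24+8-7=25
Step 4: prey: 1+0-1=0; pred: 25+0-7=18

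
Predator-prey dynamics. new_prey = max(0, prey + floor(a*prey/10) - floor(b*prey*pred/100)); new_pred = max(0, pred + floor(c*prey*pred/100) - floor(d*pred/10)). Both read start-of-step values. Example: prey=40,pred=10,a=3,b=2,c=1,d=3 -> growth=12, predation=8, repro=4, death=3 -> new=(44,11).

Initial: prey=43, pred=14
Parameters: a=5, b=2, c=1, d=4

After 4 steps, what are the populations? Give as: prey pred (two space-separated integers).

Step 1: prey: 43+21-12=52; pred: 14+6-5=15
Step 2: prey: 52+26-15=63; pred: 15+7-6=16
Step 3: prey: 63+31-20=74; pred: 16+10-6=20
Step 4: prey: 74+37-29=82; pred: 20+14-8=26

Answer: 82 26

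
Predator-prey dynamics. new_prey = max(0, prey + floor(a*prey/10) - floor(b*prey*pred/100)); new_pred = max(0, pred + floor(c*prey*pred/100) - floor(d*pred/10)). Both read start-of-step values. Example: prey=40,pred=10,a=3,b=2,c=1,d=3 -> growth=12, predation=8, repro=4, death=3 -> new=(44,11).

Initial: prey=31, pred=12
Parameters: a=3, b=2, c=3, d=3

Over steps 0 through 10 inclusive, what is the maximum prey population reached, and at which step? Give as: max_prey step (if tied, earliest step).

Answer: 33 1

Derivation:
Step 1: prey: 31+9-7=33; pred: 12+11-3=20
Step 2: prey: 33+9-13=29; pred: 20+19-6=33
Step 3: prey: 29+8-19=18; pred: 33+28-9=52
Step 4: prey: 18+5-18=5; pred: 52+28-15=65
Step 5: prey: 5+1-6=0; pred: 65+9-19=55
Step 6: prey: 0+0-0=0; pred: 55+0-16=39
Step 7: prey: 0+0-0=0; pred: 39+0-11=28
Step 8: prey: 0+0-0=0; pred: 28+0-8=20
Step 9: prey: 0+0-0=0; pred: 20+0-6=14
Step 10: prey: 0+0-0=0; pred: 14+0-4=10
Max prey = 33 at step 1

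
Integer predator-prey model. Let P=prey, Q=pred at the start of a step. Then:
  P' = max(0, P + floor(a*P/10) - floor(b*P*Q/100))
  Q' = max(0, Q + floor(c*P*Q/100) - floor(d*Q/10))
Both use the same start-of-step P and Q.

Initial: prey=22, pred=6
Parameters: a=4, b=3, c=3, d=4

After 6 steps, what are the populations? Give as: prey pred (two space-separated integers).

Answer: 6 50

Derivation:
Step 1: prey: 22+8-3=27; pred: 6+3-2=7
Step 2: prey: 27+10-5=32; pred: 7+5-2=10
Step 3: prey: 32+12-9=35; pred: 10+9-4=15
Step 4: prey: 35+14-15=34; pred: 15+15-6=24
Step 5: prey: 34+13-24=23; pred: 24+24-9=39
Step 6: prey: 23+9-26=6; pred: 39+26-15=50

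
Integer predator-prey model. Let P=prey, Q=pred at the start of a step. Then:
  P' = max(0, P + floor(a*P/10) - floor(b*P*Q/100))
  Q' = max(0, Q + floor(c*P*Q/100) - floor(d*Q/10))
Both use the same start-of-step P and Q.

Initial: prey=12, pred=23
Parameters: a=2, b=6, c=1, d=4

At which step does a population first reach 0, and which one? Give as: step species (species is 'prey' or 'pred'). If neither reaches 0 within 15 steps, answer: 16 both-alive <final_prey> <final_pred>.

Step 1: prey: 12+2-16=0; pred: 23+2-9=16
First extinction: prey at step 1

Answer: 1 prey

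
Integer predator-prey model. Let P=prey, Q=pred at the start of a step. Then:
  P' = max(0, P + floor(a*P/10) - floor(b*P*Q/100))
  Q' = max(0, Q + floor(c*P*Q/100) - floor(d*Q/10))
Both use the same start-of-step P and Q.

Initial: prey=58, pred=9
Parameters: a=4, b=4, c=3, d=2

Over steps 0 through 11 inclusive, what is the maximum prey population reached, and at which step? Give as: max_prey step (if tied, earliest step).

Step 1: prey: 58+23-20=61; pred: 9+15-1=23
Step 2: prey: 61+24-56=29; pred: 23+42-4=61
Step 3: prey: 29+11-70=0; pred: 61+53-12=102
Step 4: prey: 0+0-0=0; pred: 102+0-20=82
Step 5: prey: 0+0-0=0; pred: 82+0-16=66
Step 6: prey: 0+0-0=0; pred: 66+0-13=53
Step 7: prey: 0+0-0=0; pred: 53+0-10=43
Step 8: prey: 0+0-0=0; pred: 43+0-8=35
Step 9: prey: 0+0-0=0; pred: 35+0-7=28
Step 10: prey: 0+0-0=0; pred: 28+0-5=23
Step 11: prey: 0+0-0=0; pred: 23+0-4=19
Max prey = 61 at step 1

Answer: 61 1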